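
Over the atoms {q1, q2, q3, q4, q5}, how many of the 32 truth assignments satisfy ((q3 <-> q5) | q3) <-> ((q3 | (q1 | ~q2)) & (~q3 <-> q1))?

Initial set: {(((q3 <-> q5) | q3) <-> ((q3 | (q1 | ~q2)) & (~q3 <-> q1)))}.
(((q3 <-> q5) | q3) <-> ((q3 | (q1 | ~q2)) & (~q3 <-> q1))): β-rule — branch into ((q3 <-> q5) | q3), ((q3 | (q1 | ~q2)) & (~q3 <-> q1))  //  ~((q3 <-> q5) | q3), ~((q3 | (q1 | ~q2)) & (~q3 <-> q1)).
  branch 1 (add ((q3 <-> q5) | q3), ((q3 | (q1 | ~q2)) & (~q3 <-> q1))):
    ((q3 | (q1 | ~q2)) & (~q3 <-> q1)): α-rule — add (q3 | (q1 | ~q2)), (~q3 <-> q1).
    ((q3 <-> q5) | q3): β-rule — branch into (q3 <-> q5)  //  q3.
      branch 1.1 (add (q3 <-> q5)):
        (q3 | (q1 | ~q2)): β-rule — branch into q3  //  (q1 | ~q2).
          branch 1.1.1 (add q3):
            (~q3 <-> q1): β-rule — branch into ~q3, q1  //  ~~q3, ~q1.
              branch 1.1.1.1 (add ~q3, q1):
                × closes — contains both q3 and ~q3.
              branch 1.1.1.2 (add ~~q3, ~q1):
                (q3 <-> q5): β-rule — branch into q3, q5  //  ~q3, ~q5.
                  branch 1.1.1.2.1 (add q3, q5):
                    ○ open, literals {q1=F, q3=T, q5=T}.
                  branch 1.1.1.2.2 (add ~q3, ~q5):
                    × closes — contains both q3 and ~q3.
          branch 1.1.2 (add (q1 | ~q2)):
            (~q3 <-> q1): β-rule — branch into ~q3, q1  //  ~~q3, ~q1.
              branch 1.1.2.1 (add ~q3, q1):
                (q3 <-> q5): β-rule — branch into q3, q5  //  ~q3, ~q5.
                  branch 1.1.2.1.1 (add q3, q5):
                    × closes — contains both q3 and ~q3.
                  branch 1.1.2.1.2 (add ~q3, ~q5):
                    (q1 | ~q2): β-rule — branch into q1  //  ~q2.
                      branch 1.1.2.1.2.1 (add q1):
                        ○ open, literals {q1=T, q3=F, q5=F}.
                      branch 1.1.2.1.2.2 (add ~q2):
                        ○ open, literals {q1=T, q2=F, q3=F, q5=F}.
              branch 1.1.2.2 (add ~~q3, ~q1):
                (q3 <-> q5): β-rule — branch into q3, q5  //  ~q3, ~q5.
                  branch 1.1.2.2.1 (add q3, q5):
                    (q1 | ~q2): β-rule — branch into q1  //  ~q2.
                      branch 1.1.2.2.1.1 (add q1):
                        × closes — contains both q1 and ~q1.
                      branch 1.1.2.2.1.2 (add ~q2):
                        ○ open, literals {q1=F, q2=F, q3=T, q5=T}.
                  branch 1.1.2.2.2 (add ~q3, ~q5):
                    × closes — contains both q3 and ~q3.
      branch 1.2 (add q3):
        (q3 | (q1 | ~q2)): β-rule — branch into q3  //  (q1 | ~q2).
          branch 1.2.1 (add q3):
            (~q3 <-> q1): β-rule — branch into ~q3, q1  //  ~~q3, ~q1.
              branch 1.2.1.1 (add ~q3, q1):
                × closes — contains both q3 and ~q3.
              branch 1.2.1.2 (add ~~q3, ~q1):
                ○ open, literals {q1=F, q3=T}.
          branch 1.2.2 (add (q1 | ~q2)):
            (~q3 <-> q1): β-rule — branch into ~q3, q1  //  ~~q3, ~q1.
              branch 1.2.2.1 (add ~q3, q1):
                × closes — contains both q3 and ~q3.
              branch 1.2.2.2 (add ~~q3, ~q1):
                (q1 | ~q2): β-rule — branch into q1  //  ~q2.
                  branch 1.2.2.2.1 (add q1):
                    × closes — contains both q1 and ~q1.
                  branch 1.2.2.2.2 (add ~q2):
                    ○ open, literals {q1=F, q2=F, q3=T}.
  branch 2 (add ~((q3 <-> q5) | q3), ~((q3 | (q1 | ~q2)) & (~q3 <-> q1))):
    ~((q3 <-> q5) | q3): α-rule — add ~(q3 <-> q5), ~q3.
    ~((q3 | (q1 | ~q2)) & (~q3 <-> q1)): β-rule — branch into ~(q3 | (q1 | ~q2))  //  ~(~q3 <-> q1).
      branch 2.1 (add ~(q3 | (q1 | ~q2))):
        ~(q3 | (q1 | ~q2)): α-rule — add ~q3, ~(q1 | ~q2).
        ~(q1 | ~q2): α-rule — add ~q1, ~~q2.
        ~(q3 <-> q5): β-rule — branch into q3, ~q5  //  ~q3, q5.
          branch 2.1.1 (add q3, ~q5):
            × closes — contains both q3 and ~q3.
          branch 2.1.2 (add ~q3, q5):
            ○ open, literals {q1=F, q2=T, q3=F, q5=T}.
      branch 2.2 (add ~(~q3 <-> q1)):
        ~(q3 <-> q5): β-rule — branch into q3, ~q5  //  ~q3, q5.
          branch 2.2.1 (add q3, ~q5):
            × closes — contains both q3 and ~q3.
          branch 2.2.2 (add ~q3, q5):
            ~(~q3 <-> q1): β-rule — branch into ~q3, ~q1  //  ~~q3, q1.
              branch 2.2.2.1 (add ~q3, ~q1):
                ○ open, literals {q1=F, q3=F, q5=T}.
              branch 2.2.2.2 (add ~~q3, q1):
                × closes — contains both q3 and ~q3.
11 branches closed, 8 open.
Each open branch fixes some atoms; the unmentioned ones are free. Counting distinct full assignments: branch {q1=F, q3=T, q5=T} (q2, q4) contributes 4 new; branch {q1=T, q3=F, q5=F} (q2, q4) contributes 4 new; branch {q1=T, q2=F, q3=F, q5=F} (q4) contributes 0 new; branch {q1=F, q2=F, q3=T, q5=T} (q4) contributes 0 new; branch {q1=F, q3=T} (q2, q4, q5) contributes 4 new; branch {q1=F, q2=F, q3=T} (q4, q5) contributes 0 new; branch {q1=F, q2=T, q3=F, q5=T} (q4) contributes 2 new; branch {q1=F, q3=F, q5=T} (q2, q4) contributes 2 new. Total: 16.

16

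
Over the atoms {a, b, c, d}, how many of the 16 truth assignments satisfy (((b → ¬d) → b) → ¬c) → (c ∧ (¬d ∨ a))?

7

Initial set: {((((b → ¬d) → b) → ¬c) → (c ∧ (¬d ∨ a)))}.
((((b → ¬d) → b) → ¬c) → (c ∧ (¬d ∨ a))): β-rule — branch into ¬(((b → ¬d) → b) → ¬c)  //  (c ∧ (¬d ∨ a)).
  branch 1 (add ¬(((b → ¬d) → b) → ¬c)):
    ¬(((b → ¬d) → b) → ¬c): α-rule — add ((b → ¬d) → b), ¬¬c.
    ((b → ¬d) → b): β-rule — branch into ¬(b → ¬d)  //  b.
      branch 1.1 (add ¬(b → ¬d)):
        ¬(b → ¬d): α-rule — add b, ¬¬d.
        ○ open, literals {b=T, c=T, d=T}.
      branch 1.2 (add b):
        ○ open, literals {b=T, c=T}.
  branch 2 (add (c ∧ (¬d ∨ a))):
    (c ∧ (¬d ∨ a)): α-rule — add c, (¬d ∨ a).
    (¬d ∨ a): β-rule — branch into ¬d  //  a.
      branch 2.1 (add ¬d):
        ○ open, literals {c=T, d=F}.
      branch 2.2 (add a):
        ○ open, literals {a=T, c=T}.
0 branches closed, 4 open.
Each open branch fixes some atoms; the unmentioned ones are free. Counting distinct full assignments: branch {b=T, c=T, d=T} (a) contributes 2 new; branch {b=T, c=T} (a, d) contributes 2 new; branch {c=T, d=F} (a, b) contributes 2 new; branch {a=T, c=T} (b, d) contributes 1 new. Total: 7.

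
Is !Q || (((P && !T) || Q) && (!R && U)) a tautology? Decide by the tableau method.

Assume the negation and expand:
Initial set: {!(!Q || (((P && !T) || Q) && (!R && U)))}.
!(!Q || (((P && !T) || Q) && (!R && U))): α-rule — add !!Q, !(((P && !T) || Q) && (!R && U)).
!(((P && !T) || Q) && (!R && U)): β-rule — branch into !((P && !T) || Q)  //  !(!R && U).
  branch 1 (add !((P && !T) || Q)):
    !((P && !T) || Q): α-rule — add !(P && !T), !Q.
    × closes — contains both Q and !Q.
  branch 2 (add !(!R && U)):
    !(!R && U): β-rule — branch into !!R  //  !U.
      branch 2.1 (add !!R):
        ○ open, literals {Q=true, R=true}.
      branch 2.2 (add !U):
        ○ open, literals {Q=true, U=false}.
1 branch closed, 2 open.
An open branch gives a countermodel: Q=true, R=true (unmentioned atoms arbitrary); under it the original formula is false.

Not valid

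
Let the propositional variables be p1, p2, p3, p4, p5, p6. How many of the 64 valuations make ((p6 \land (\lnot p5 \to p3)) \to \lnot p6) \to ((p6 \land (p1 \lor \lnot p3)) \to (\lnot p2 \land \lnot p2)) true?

Initial set: {(((p6 \land (\lnot p5 \to p3)) \to \lnot p6) \to ((p6 \land (p1 \lor \lnot p3)) \to (\lnot p2 \land \lnot p2)))}.
(((p6 \land (\lnot p5 \to p3)) \to \lnot p6) \to ((p6 \land (p1 \lor \lnot p3)) \to (\lnot p2 \land \lnot p2))): β-rule — branch into \lnot ((p6 \land (\lnot p5 \to p3)) \to \lnot p6)  //  ((p6 \land (p1 \lor \lnot p3)) \to (\lnot p2 \land \lnot p2)).
  branch 1 (add \lnot ((p6 \land (\lnot p5 \to p3)) \to \lnot p6)):
    \lnot ((p6 \land (\lnot p5 \to p3)) \to \lnot p6): α-rule — add (p6 \land (\lnot p5 \to p3)), \lnot \lnot p6.
    (p6 \land (\lnot p5 \to p3)): α-rule — add p6, (\lnot p5 \to p3).
    (\lnot p5 \to p3): β-rule — branch into \lnot \lnot p5  //  p3.
      branch 1.1 (add \lnot \lnot p5):
        ○ open, literals {p5=true, p6=true}.
      branch 1.2 (add p3):
        ○ open, literals {p3=true, p6=true}.
  branch 2 (add ((p6 \land (p1 \lor \lnot p3)) \to (\lnot p2 \land \lnot p2))):
    ((p6 \land (p1 \lor \lnot p3)) \to (\lnot p2 \land \lnot p2)): β-rule — branch into \lnot (p6 \land (p1 \lor \lnot p3))  //  (\lnot p2 \land \lnot p2).
      branch 2.1 (add \lnot (p6 \land (p1 \lor \lnot p3))):
        \lnot (p6 \land (p1 \lor \lnot p3)): β-rule — branch into \lnot p6  //  \lnot (p1 \lor \lnot p3).
          branch 2.1.1 (add \lnot p6):
            ○ open, literals {p6=false}.
          branch 2.1.2 (add \lnot (p1 \lor \lnot p3)):
            \lnot (p1 \lor \lnot p3): α-rule — add \lnot p1, \lnot \lnot p3.
            ○ open, literals {p1=false, p3=true}.
      branch 2.2 (add (\lnot p2 \land \lnot p2)):
        (\lnot p2 \land \lnot p2): α-rule — add \lnot p2, \lnot p2.
        ○ open, literals {p2=false}.
0 branches closed, 5 open.
Each open branch fixes some atoms; the unmentioned ones are free. Counting distinct full assignments: branch {p5=true, p6=true} (p1, p2, p3, p4) contributes 16 new; branch {p3=true, p6=true} (p1, p2, p4, p5) contributes 8 new; branch {p6=false} (p1, p2, p3, p4, p5) contributes 32 new; branch {p1=false, p3=true} (p2, p4, p5, p6) contributes 0 new; branch {p2=false} (p1, p3, p4, p5, p6) contributes 4 new. Total: 60.

60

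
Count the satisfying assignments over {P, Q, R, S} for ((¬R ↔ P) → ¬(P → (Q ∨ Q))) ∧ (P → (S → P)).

Initial set: {(((¬R ↔ P) → ¬(P → (Q ∨ Q))) ∧ (P → (S → P)))}.
(((¬R ↔ P) → ¬(P → (Q ∨ Q))) ∧ (P → (S → P))): α-rule — add ((¬R ↔ P) → ¬(P → (Q ∨ Q))), (P → (S → P)).
((¬R ↔ P) → ¬(P → (Q ∨ Q))): β-rule — branch into ¬(¬R ↔ P)  //  ¬(P → (Q ∨ Q)).
  branch 1 (add ¬(¬R ↔ P)):
    (P → (S → P)): β-rule — branch into ¬P  //  (S → P).
      branch 1.1 (add ¬P):
        ¬(¬R ↔ P): β-rule — branch into ¬R, ¬P  //  ¬¬R, P.
          branch 1.1.1 (add ¬R, ¬P):
            ○ open, literals {P=F, R=F}.
          branch 1.1.2 (add ¬¬R, P):
            × closes — contains both P and ¬P.
      branch 1.2 (add (S → P)):
        ¬(¬R ↔ P): β-rule — branch into ¬R, ¬P  //  ¬¬R, P.
          branch 1.2.1 (add ¬R, ¬P):
            (S → P): β-rule — branch into ¬S  //  P.
              branch 1.2.1.1 (add ¬S):
                ○ open, literals {P=F, R=F, S=F}.
              branch 1.2.1.2 (add P):
                × closes — contains both P and ¬P.
          branch 1.2.2 (add ¬¬R, P):
            (S → P): β-rule — branch into ¬S  //  P.
              branch 1.2.2.1 (add ¬S):
                ○ open, literals {P=T, R=T, S=F}.
              branch 1.2.2.2 (add P):
                ○ open, literals {P=T, R=T}.
  branch 2 (add ¬(P → (Q ∨ Q))):
    ¬(P → (Q ∨ Q)): α-rule — add P, ¬(Q ∨ Q).
    ¬(Q ∨ Q): α-rule — add ¬Q, ¬Q.
    (P → (S → P)): β-rule — branch into ¬P  //  (S → P).
      branch 2.1 (add ¬P):
        × closes — contains both P and ¬P.
      branch 2.2 (add (S → P)):
        (S → P): β-rule — branch into ¬S  //  P.
          branch 2.2.1 (add ¬S):
            ○ open, literals {P=T, Q=F, S=F}.
          branch 2.2.2 (add P):
            ○ open, literals {P=T, Q=F}.
3 branches closed, 6 open.
Each open branch fixes some atoms; the unmentioned ones are free. Counting distinct full assignments: branch {P=F, R=F} (Q, S) contributes 4 new; branch {P=F, R=F, S=F} (Q) contributes 0 new; branch {P=T, R=T, S=F} (Q) contributes 2 new; branch {P=T, R=T} (Q, S) contributes 2 new; branch {P=T, Q=F, S=F} (R) contributes 1 new; branch {P=T, Q=F} (R, S) contributes 1 new. Total: 10.

10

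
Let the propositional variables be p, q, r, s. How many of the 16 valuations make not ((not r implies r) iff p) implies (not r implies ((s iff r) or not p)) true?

14

Initial set: {(not ((not r implies r) iff p) implies (not r implies ((s iff r) or not p)))}.
(not ((not r implies r) iff p) implies (not r implies ((s iff r) or not p))): β-rule — branch into not not ((not r implies r) iff p)  //  (not r implies ((s iff r) or not p)).
  branch 1 (add not not ((not r implies r) iff p)):
    not not ((not r implies r) iff p): β-rule — branch into (not r implies r), p  //  not (not r implies r), not p.
      branch 1.1 (add (not r implies r), p):
        (not r implies r): β-rule — branch into not not r  //  r.
          branch 1.1.1 (add not not r):
            ○ open, literals {p=1, r=1}.
          branch 1.1.2 (add r):
            ○ open, literals {p=1, r=1}.
      branch 1.2 (add not (not r implies r), not p):
        not (not r implies r): α-rule — add not r, not r.
        ○ open, literals {p=0, r=0}.
  branch 2 (add (not r implies ((s iff r) or not p))):
    (not r implies ((s iff r) or not p)): β-rule — branch into not not r  //  ((s iff r) or not p).
      branch 2.1 (add not not r):
        ○ open, literals {r=1}.
      branch 2.2 (add ((s iff r) or not p)):
        ((s iff r) or not p): β-rule — branch into (s iff r)  //  not p.
          branch 2.2.1 (add (s iff r)):
            (s iff r): β-rule — branch into s, r  //  not s, not r.
              branch 2.2.1.1 (add s, r):
                ○ open, literals {r=1, s=1}.
              branch 2.2.1.2 (add not s, not r):
                ○ open, literals {r=0, s=0}.
          branch 2.2.2 (add not p):
            ○ open, literals {p=0}.
0 branches closed, 7 open.
Each open branch fixes some atoms; the unmentioned ones are free. Counting distinct full assignments: branch {p=1, r=1} (q, s) contributes 4 new; branch {p=1, r=1} (q, s) contributes 0 new; branch {p=0, r=0} (q, s) contributes 4 new; branch {r=1} (p, q, s) contributes 4 new; branch {r=1, s=1} (p, q) contributes 0 new; branch {r=0, s=0} (p, q) contributes 2 new; branch {p=0} (q, r, s) contributes 0 new. Total: 14.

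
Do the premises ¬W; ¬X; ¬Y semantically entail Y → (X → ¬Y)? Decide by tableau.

Initial set: {T ¬W; T ¬X; T ¬Y; F (Y → (X → ¬Y))}.
F (Y → (X → ¬Y)): α-rule — add T Y, F (X → ¬Y).
× closes — contains both Y and ¬Y.
All 1 branch closes.
Every branch closed, so the premises entail the conclusion.

Yes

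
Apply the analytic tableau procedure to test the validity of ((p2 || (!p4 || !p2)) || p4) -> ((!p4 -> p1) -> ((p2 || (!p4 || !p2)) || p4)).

Assume the negation and expand:
Initial set: {!(((p2 || (!p4 || !p2)) || p4) -> ((!p4 -> p1) -> ((p2 || (!p4 || !p2)) || p4)))}.
!(((p2 || (!p4 || !p2)) || p4) -> ((!p4 -> p1) -> ((p2 || (!p4 || !p2)) || p4))): α-rule — add ((p2 || (!p4 || !p2)) || p4), !((!p4 -> p1) -> ((p2 || (!p4 || !p2)) || p4)).
!((!p4 -> p1) -> ((p2 || (!p4 || !p2)) || p4)): α-rule — add (!p4 -> p1), !((p2 || (!p4 || !p2)) || p4).
!((p2 || (!p4 || !p2)) || p4): α-rule — add !(p2 || (!p4 || !p2)), !p4.
!(p2 || (!p4 || !p2)): α-rule — add !p2, !(!p4 || !p2).
!(!p4 || !p2): α-rule — add !!p4, !!p2.
× closes — contains both p4 and !p4.
All 1 branch closes.
Every branch closed, so the negation is unsatisfiable and the formula is valid.

Valid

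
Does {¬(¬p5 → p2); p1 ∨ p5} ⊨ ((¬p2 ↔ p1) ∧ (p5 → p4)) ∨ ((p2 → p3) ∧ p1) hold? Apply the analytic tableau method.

Yes

Initial set: {¬(¬p5 → p2); (p1 ∨ p5); ¬(((¬p2 ↔ p1) ∧ (p5 → p4)) ∨ ((p2 → p3) ∧ p1))}.
¬(¬p5 → p2): α-rule — add ¬p5, ¬p2.
¬(((¬p2 ↔ p1) ∧ (p5 → p4)) ∨ ((p2 → p3) ∧ p1)): α-rule — add ¬((¬p2 ↔ p1) ∧ (p5 → p4)), ¬((p2 → p3) ∧ p1).
(p1 ∨ p5): β-rule — branch into p1  //  p5.
  branch 1 (add p1):
    ¬((¬p2 ↔ p1) ∧ (p5 → p4)): β-rule — branch into ¬(¬p2 ↔ p1)  //  ¬(p5 → p4).
      branch 1.1 (add ¬(¬p2 ↔ p1)):
        ¬((p2 → p3) ∧ p1): β-rule — branch into ¬(p2 → p3)  //  ¬p1.
          branch 1.1.1 (add ¬(p2 → p3)):
            ¬(p2 → p3): α-rule — add p2, ¬p3.
            × closes — contains both p2 and ¬p2.
          branch 1.1.2 (add ¬p1):
            × closes — contains both p1 and ¬p1.
      branch 1.2 (add ¬(p5 → p4)):
        ¬(p5 → p4): α-rule — add p5, ¬p4.
        × closes — contains both p5 and ¬p5.
  branch 2 (add p5):
    × closes — contains both p5 and ¬p5.
All 4 branches close.
Every branch closed, so the premises entail the conclusion.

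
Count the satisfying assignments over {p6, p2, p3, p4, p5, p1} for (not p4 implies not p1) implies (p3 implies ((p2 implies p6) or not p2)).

58

Initial set: {((not p4 implies not p1) implies (p3 implies ((p2 implies p6) or not p2)))}.
((not p4 implies not p1) implies (p3 implies ((p2 implies p6) or not p2))): β-rule — branch into not (not p4 implies not p1)  //  (p3 implies ((p2 implies p6) or not p2)).
  branch 1 (add not (not p4 implies not p1)):
    not (not p4 implies not p1): α-rule — add not p4, not not p1.
    ○ open, literals {p1=true, p4=false}.
  branch 2 (add (p3 implies ((p2 implies p6) or not p2))):
    (p3 implies ((p2 implies p6) or not p2)): β-rule — branch into not p3  //  ((p2 implies p6) or not p2).
      branch 2.1 (add not p3):
        ○ open, literals {p3=false}.
      branch 2.2 (add ((p2 implies p6) or not p2)):
        ((p2 implies p6) or not p2): β-rule — branch into (p2 implies p6)  //  not p2.
          branch 2.2.1 (add (p2 implies p6)):
            (p2 implies p6): β-rule — branch into not p2  //  p6.
              branch 2.2.1.1 (add not p2):
                ○ open, literals {p2=false}.
              branch 2.2.1.2 (add p6):
                ○ open, literals {p6=true}.
          branch 2.2.2 (add not p2):
            ○ open, literals {p2=false}.
0 branches closed, 5 open.
Each open branch fixes some atoms; the unmentioned ones are free. Counting distinct full assignments: branch {p1=true, p4=false} (p6, p2, p3, p5) contributes 16 new; branch {p3=false} (p6, p2, p4, p5, p1) contributes 24 new; branch {p2=false} (p6, p3, p4, p5, p1) contributes 12 new; branch {p6=true} (p2, p3, p4, p5, p1) contributes 6 new; branch {p2=false} (p6, p3, p4, p5, p1) contributes 0 new. Total: 58.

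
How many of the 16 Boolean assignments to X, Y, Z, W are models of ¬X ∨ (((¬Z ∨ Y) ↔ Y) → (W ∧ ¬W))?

Initial set: {(¬X ∨ (((¬Z ∨ Y) ↔ Y) → (W ∧ ¬W)))}.
(¬X ∨ (((¬Z ∨ Y) ↔ Y) → (W ∧ ¬W))): β-rule — branch into ¬X  //  (((¬Z ∨ Y) ↔ Y) → (W ∧ ¬W)).
  branch 1 (add ¬X):
    ○ open, literals {X=0}.
  branch 2 (add (((¬Z ∨ Y) ↔ Y) → (W ∧ ¬W))):
    (((¬Z ∨ Y) ↔ Y) → (W ∧ ¬W)): β-rule — branch into ¬((¬Z ∨ Y) ↔ Y)  //  (W ∧ ¬W).
      branch 2.1 (add ¬((¬Z ∨ Y) ↔ Y)):
        ¬((¬Z ∨ Y) ↔ Y): β-rule — branch into (¬Z ∨ Y), ¬Y  //  ¬(¬Z ∨ Y), Y.
          branch 2.1.1 (add (¬Z ∨ Y), ¬Y):
            (¬Z ∨ Y): β-rule — branch into ¬Z  //  Y.
              branch 2.1.1.1 (add ¬Z):
                ○ open, literals {Y=0, Z=0}.
              branch 2.1.1.2 (add Y):
                × closes — contains both Y and ¬Y.
          branch 2.1.2 (add ¬(¬Z ∨ Y), Y):
            ¬(¬Z ∨ Y): α-rule — add ¬¬Z, ¬Y.
            × closes — contains both Y and ¬Y.
      branch 2.2 (add (W ∧ ¬W)):
        (W ∧ ¬W): α-rule — add W, ¬W.
        × closes — contains both W and ¬W.
3 branches closed, 2 open.
Each open branch fixes some atoms; the unmentioned ones are free. Counting distinct full assignments: branch {X=0} (Y, Z, W) contributes 8 new; branch {Y=0, Z=0} (X, W) contributes 2 new. Total: 10.

10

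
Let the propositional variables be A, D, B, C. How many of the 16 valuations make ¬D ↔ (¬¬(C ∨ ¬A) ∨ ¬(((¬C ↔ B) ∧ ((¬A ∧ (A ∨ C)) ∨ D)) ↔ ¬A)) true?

7

Initial set: {(¬D ↔ (¬¬(C ∨ ¬A) ∨ ¬(((¬C ↔ B) ∧ ((¬A ∧ (A ∨ C)) ∨ D)) ↔ ¬A)))}.
(¬D ↔ (¬¬(C ∨ ¬A) ∨ ¬(((¬C ↔ B) ∧ ((¬A ∧ (A ∨ C)) ∨ D)) ↔ ¬A))): β-rule — branch into ¬D, (¬¬(C ∨ ¬A) ∨ ¬(((¬C ↔ B) ∧ ((¬A ∧ (A ∨ C)) ∨ D)) ↔ ¬A))  //  ¬¬D, ¬(¬¬(C ∨ ¬A) ∨ ¬(((¬C ↔ B) ∧ ((¬A ∧ (A ∨ C)) ∨ D)) ↔ ¬A)).
  branch 1 (add ¬D, (¬¬(C ∨ ¬A) ∨ ¬(((¬C ↔ B) ∧ ((¬A ∧ (A ∨ C)) ∨ D)) ↔ ¬A))):
    (¬¬(C ∨ ¬A) ∨ ¬(((¬C ↔ B) ∧ ((¬A ∧ (A ∨ C)) ∨ D)) ↔ ¬A)): β-rule — branch into ¬¬(C ∨ ¬A)  //  ¬(((¬C ↔ B) ∧ ((¬A ∧ (A ∨ C)) ∨ D)) ↔ ¬A).
      branch 1.1 (add ¬¬(C ∨ ¬A)):
        ¬¬(C ∨ ¬A): drop double negation, giving (C ∨ ¬A).
        (C ∨ ¬A): β-rule — branch into C  //  ¬A.
          branch 1.1.1 (add C):
            ○ open, literals {C=T, D=F}.
          branch 1.1.2 (add ¬A):
            ○ open, literals {A=F, D=F}.
      branch 1.2 (add ¬(((¬C ↔ B) ∧ ((¬A ∧ (A ∨ C)) ∨ D)) ↔ ¬A)):
        ¬(((¬C ↔ B) ∧ ((¬A ∧ (A ∨ C)) ∨ D)) ↔ ¬A): β-rule — branch into ((¬C ↔ B) ∧ ((¬A ∧ (A ∨ C)) ∨ D)), ¬¬A  //  ¬((¬C ↔ B) ∧ ((¬A ∧ (A ∨ C)) ∨ D)), ¬A.
          branch 1.2.1 (add ((¬C ↔ B) ∧ ((¬A ∧ (A ∨ C)) ∨ D)), ¬¬A):
            ((¬C ↔ B) ∧ ((¬A ∧ (A ∨ C)) ∨ D)): α-rule — add (¬C ↔ B), ((¬A ∧ (A ∨ C)) ∨ D).
            (¬C ↔ B): β-rule — branch into ¬C, B  //  ¬¬C, ¬B.
              branch 1.2.1.1 (add ¬C, B):
                ((¬A ∧ (A ∨ C)) ∨ D): β-rule — branch into (¬A ∧ (A ∨ C))  //  D.
                  branch 1.2.1.1.1 (add (¬A ∧ (A ∨ C))):
                    (¬A ∧ (A ∨ C)): α-rule — add ¬A, (A ∨ C).
                    × closes — contains both A and ¬A.
                  branch 1.2.1.1.2 (add D):
                    × closes — contains both D and ¬D.
              branch 1.2.1.2 (add ¬¬C, ¬B):
                ((¬A ∧ (A ∨ C)) ∨ D): β-rule — branch into (¬A ∧ (A ∨ C))  //  D.
                  branch 1.2.1.2.1 (add (¬A ∧ (A ∨ C))):
                    (¬A ∧ (A ∨ C)): α-rule — add ¬A, (A ∨ C).
                    × closes — contains both A and ¬A.
                  branch 1.2.1.2.2 (add D):
                    × closes — contains both D and ¬D.
          branch 1.2.2 (add ¬((¬C ↔ B) ∧ ((¬A ∧ (A ∨ C)) ∨ D)), ¬A):
            ¬((¬C ↔ B) ∧ ((¬A ∧ (A ∨ C)) ∨ D)): β-rule — branch into ¬(¬C ↔ B)  //  ¬((¬A ∧ (A ∨ C)) ∨ D).
              branch 1.2.2.1 (add ¬(¬C ↔ B)):
                ¬(¬C ↔ B): β-rule — branch into ¬C, ¬B  //  ¬¬C, B.
                  branch 1.2.2.1.1 (add ¬C, ¬B):
                    ○ open, literals {A=F, B=F, C=F, D=F}.
                  branch 1.2.2.1.2 (add ¬¬C, B):
                    ○ open, literals {A=F, B=T, C=T, D=F}.
              branch 1.2.2.2 (add ¬((¬A ∧ (A ∨ C)) ∨ D)):
                ¬((¬A ∧ (A ∨ C)) ∨ D): α-rule — add ¬(¬A ∧ (A ∨ C)), ¬D.
                ¬(¬A ∧ (A ∨ C)): β-rule — branch into ¬¬A  //  ¬(A ∨ C).
                  branch 1.2.2.2.1 (add ¬¬A):
                    × closes — contains both A and ¬A.
                  branch 1.2.2.2.2 (add ¬(A ∨ C)):
                    ¬(A ∨ C): α-rule — add ¬A, ¬C.
                    ○ open, literals {A=F, C=F, D=F}.
  branch 2 (add ¬¬D, ¬(¬¬(C ∨ ¬A) ∨ ¬(((¬C ↔ B) ∧ ((¬A ∧ (A ∨ C)) ∨ D)) ↔ ¬A))):
    ¬(¬¬(C ∨ ¬A) ∨ ¬(((¬C ↔ B) ∧ ((¬A ∧ (A ∨ C)) ∨ D)) ↔ ¬A)): α-rule — add ¬¬¬(C ∨ ¬A), ¬¬(((¬C ↔ B) ∧ ((¬A ∧ (A ∨ C)) ∨ D)) ↔ ¬A).
    ¬¬¬(C ∨ ¬A): drop double negation, giving ¬(C ∨ ¬A).
    ¬(C ∨ ¬A): α-rule — add ¬C, ¬¬A.
    ¬¬(((¬C ↔ B) ∧ ((¬A ∧ (A ∨ C)) ∨ D)) ↔ ¬A): β-rule — branch into ((¬C ↔ B) ∧ ((¬A ∧ (A ∨ C)) ∨ D)), ¬A  //  ¬((¬C ↔ B) ∧ ((¬A ∧ (A ∨ C)) ∨ D)), ¬¬A.
      branch 2.1 (add ((¬C ↔ B) ∧ ((¬A ∧ (A ∨ C)) ∨ D)), ¬A):
        × closes — contains both A and ¬A.
      branch 2.2 (add ¬((¬C ↔ B) ∧ ((¬A ∧ (A ∨ C)) ∨ D)), ¬¬A):
        ¬((¬C ↔ B) ∧ ((¬A ∧ (A ∨ C)) ∨ D)): β-rule — branch into ¬(¬C ↔ B)  //  ¬((¬A ∧ (A ∨ C)) ∨ D).
          branch 2.2.1 (add ¬(¬C ↔ B)):
            ¬(¬C ↔ B): β-rule — branch into ¬C, ¬B  //  ¬¬C, B.
              branch 2.2.1.1 (add ¬C, ¬B):
                ○ open, literals {A=T, B=F, C=F, D=T}.
              branch 2.2.1.2 (add ¬¬C, B):
                × closes — contains both C and ¬C.
          branch 2.2.2 (add ¬((¬A ∧ (A ∨ C)) ∨ D)):
            ¬((¬A ∧ (A ∨ C)) ∨ D): α-rule — add ¬(¬A ∧ (A ∨ C)), ¬D.
            × closes — contains both D and ¬D.
8 branches closed, 6 open.
Each open branch fixes some atoms; the unmentioned ones are free. Counting distinct full assignments: branch {C=T, D=F} (A, B) contributes 4 new; branch {A=F, D=F} (B, C) contributes 2 new; branch {A=F, B=F, C=F, D=F} (none free) contributes 0 new; branch {A=F, B=T, C=T, D=F} (none free) contributes 0 new; branch {A=F, C=F, D=F} (B) contributes 0 new; branch {A=T, B=F, C=F, D=T} (none free) contributes 1 new. Total: 7.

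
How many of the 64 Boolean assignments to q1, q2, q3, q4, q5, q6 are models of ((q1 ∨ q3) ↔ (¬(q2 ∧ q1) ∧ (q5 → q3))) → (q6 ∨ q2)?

52

Initial set: {(((q1 ∨ q3) ↔ (¬(q2 ∧ q1) ∧ (q5 → q3))) → (q6 ∨ q2))}.
(((q1 ∨ q3) ↔ (¬(q2 ∧ q1) ∧ (q5 → q3))) → (q6 ∨ q2)): β-rule — branch into ¬((q1 ∨ q3) ↔ (¬(q2 ∧ q1) ∧ (q5 → q3)))  //  (q6 ∨ q2).
  branch 1 (add ¬((q1 ∨ q3) ↔ (¬(q2 ∧ q1) ∧ (q5 → q3)))):
    ¬((q1 ∨ q3) ↔ (¬(q2 ∧ q1) ∧ (q5 → q3))): β-rule — branch into (q1 ∨ q3), ¬(¬(q2 ∧ q1) ∧ (q5 → q3))  //  ¬(q1 ∨ q3), (¬(q2 ∧ q1) ∧ (q5 → q3)).
      branch 1.1 (add (q1 ∨ q3), ¬(¬(q2 ∧ q1) ∧ (q5 → q3))):
        (q1 ∨ q3): β-rule — branch into q1  //  q3.
          branch 1.1.1 (add q1):
            ¬(¬(q2 ∧ q1) ∧ (q5 → q3)): β-rule — branch into ¬¬(q2 ∧ q1)  //  ¬(q5 → q3).
              branch 1.1.1.1 (add ¬¬(q2 ∧ q1)):
                ¬¬(q2 ∧ q1): α-rule — add q2, q1.
                ○ open, literals {q1=true, q2=true}.
              branch 1.1.1.2 (add ¬(q5 → q3)):
                ¬(q5 → q3): α-rule — add q5, ¬q3.
                ○ open, literals {q1=true, q3=false, q5=true}.
          branch 1.1.2 (add q3):
            ¬(¬(q2 ∧ q1) ∧ (q5 → q3)): β-rule — branch into ¬¬(q2 ∧ q1)  //  ¬(q5 → q3).
              branch 1.1.2.1 (add ¬¬(q2 ∧ q1)):
                ¬¬(q2 ∧ q1): α-rule — add q2, q1.
                ○ open, literals {q1=true, q2=true, q3=true}.
              branch 1.1.2.2 (add ¬(q5 → q3)):
                ¬(q5 → q3): α-rule — add q5, ¬q3.
                × closes — contains both q3 and ¬q3.
      branch 1.2 (add ¬(q1 ∨ q3), (¬(q2 ∧ q1) ∧ (q5 → q3))):
        ¬(q1 ∨ q3): α-rule — add ¬q1, ¬q3.
        (¬(q2 ∧ q1) ∧ (q5 → q3)): α-rule — add ¬(q2 ∧ q1), (q5 → q3).
        ¬(q2 ∧ q1): β-rule — branch into ¬q2  //  ¬q1.
          branch 1.2.1 (add ¬q2):
            (q5 → q3): β-rule — branch into ¬q5  //  q3.
              branch 1.2.1.1 (add ¬q5):
                ○ open, literals {q1=false, q2=false, q3=false, q5=false}.
              branch 1.2.1.2 (add q3):
                × closes — contains both q3 and ¬q3.
          branch 1.2.2 (add ¬q1):
            (q5 → q3): β-rule — branch into ¬q5  //  q3.
              branch 1.2.2.1 (add ¬q5):
                ○ open, literals {q1=false, q3=false, q5=false}.
              branch 1.2.2.2 (add q3):
                × closes — contains both q3 and ¬q3.
  branch 2 (add (q6 ∨ q2)):
    (q6 ∨ q2): β-rule — branch into q6  //  q2.
      branch 2.1 (add q6):
        ○ open, literals {q6=true}.
      branch 2.2 (add q2):
        ○ open, literals {q2=true}.
3 branches closed, 7 open.
Each open branch fixes some atoms; the unmentioned ones are free. Counting distinct full assignments: branch {q1=true, q2=true} (q3, q4, q5, q6) contributes 16 new; branch {q1=true, q3=false, q5=true} (q2, q4, q6) contributes 4 new; branch {q1=true, q2=true, q3=true} (q4, q5, q6) contributes 0 new; branch {q1=false, q2=false, q3=false, q5=false} (q4, q6) contributes 4 new; branch {q1=false, q3=false, q5=false} (q2, q4, q6) contributes 4 new; branch {q6=true} (q1, q2, q3, q4, q5) contributes 18 new; branch {q2=true} (q1, q3, q4, q5, q6) contributes 6 new. Total: 52.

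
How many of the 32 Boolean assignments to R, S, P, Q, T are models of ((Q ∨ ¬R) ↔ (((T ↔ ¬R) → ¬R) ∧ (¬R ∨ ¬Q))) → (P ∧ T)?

Initial set: {T (((Q ∨ ¬R) ↔ (((T ↔ ¬R) → ¬R) ∧ (¬R ∨ ¬Q))) → (P ∧ T))}.
T (((Q ∨ ¬R) ↔ (((T ↔ ¬R) → ¬R) ∧ (¬R ∨ ¬Q))) → (P ∧ T)): β-rule — branch into F ((Q ∨ ¬R) ↔ (((T ↔ ¬R) → ¬R) ∧ (¬R ∨ ¬Q)))  //  T (P ∧ T).
  branch 1 (add F ((Q ∨ ¬R) ↔ (((T ↔ ¬R) → ¬R) ∧ (¬R ∨ ¬Q)))):
    F ((Q ∨ ¬R) ↔ (((T ↔ ¬R) → ¬R) ∧ (¬R ∨ ¬Q))): β-rule — branch into T (Q ∨ ¬R), F (((T ↔ ¬R) → ¬R) ∧ (¬R ∨ ¬Q))  //  F (Q ∨ ¬R), T (((T ↔ ¬R) → ¬R) ∧ (¬R ∨ ¬Q)).
      branch 1.1 (add T (Q ∨ ¬R), F (((T ↔ ¬R) → ¬R) ∧ (¬R ∨ ¬Q))):
        T (Q ∨ ¬R): β-rule — branch into T Q  //  T ¬R.
          branch 1.1.1 (add T Q):
            F (((T ↔ ¬R) → ¬R) ∧ (¬R ∨ ¬Q)): β-rule — branch into F ((T ↔ ¬R) → ¬R)  //  F (¬R ∨ ¬Q).
              branch 1.1.1.1 (add F ((T ↔ ¬R) → ¬R)):
                F ((T ↔ ¬R) → ¬R): α-rule — add T (T ↔ ¬R), F ¬R.
                T (T ↔ ¬R): β-rule — branch into T T, T ¬R  //  F T, F ¬R.
                  branch 1.1.1.1.1 (add T T, T ¬R):
                    × closes — contains both R and ¬R.
                  branch 1.1.1.1.2 (add F T, F ¬R):
                    ○ open, literals {Q=true, R=true, T=false}.
              branch 1.1.1.2 (add F (¬R ∨ ¬Q)):
                F (¬R ∨ ¬Q): α-rule — add F ¬R, F ¬Q.
                ○ open, literals {Q=true, R=true}.
          branch 1.1.2 (add T ¬R):
            F (((T ↔ ¬R) → ¬R) ∧ (¬R ∨ ¬Q)): β-rule — branch into F ((T ↔ ¬R) → ¬R)  //  F (¬R ∨ ¬Q).
              branch 1.1.2.1 (add F ((T ↔ ¬R) → ¬R)):
                F ((T ↔ ¬R) → ¬R): α-rule — add T (T ↔ ¬R), F ¬R.
                × closes — contains both R and ¬R.
              branch 1.1.2.2 (add F (¬R ∨ ¬Q)):
                F (¬R ∨ ¬Q): α-rule — add F ¬R, F ¬Q.
                × closes — contains both R and ¬R.
      branch 1.2 (add F (Q ∨ ¬R), T (((T ↔ ¬R) → ¬R) ∧ (¬R ∨ ¬Q))):
        F (Q ∨ ¬R): α-rule — add F Q, F ¬R.
        T (((T ↔ ¬R) → ¬R) ∧ (¬R ∨ ¬Q)): α-rule — add T ((T ↔ ¬R) → ¬R), T (¬R ∨ ¬Q).
        T ((T ↔ ¬R) → ¬R): β-rule — branch into F (T ↔ ¬R)  //  T ¬R.
          branch 1.2.1 (add F (T ↔ ¬R)):
            T (¬R ∨ ¬Q): β-rule — branch into T ¬R  //  T ¬Q.
              branch 1.2.1.1 (add T ¬R):
                × closes — contains both R and ¬R.
              branch 1.2.1.2 (add T ¬Q):
                F (T ↔ ¬R): β-rule — branch into T T, F ¬R  //  F T, T ¬R.
                  branch 1.2.1.2.1 (add T T, F ¬R):
                    ○ open, literals {Q=false, R=true, T=true}.
                  branch 1.2.1.2.2 (add F T, T ¬R):
                    × closes — contains both R and ¬R.
          branch 1.2.2 (add T ¬R):
            × closes — contains both R and ¬R.
  branch 2 (add T (P ∧ T)):
    T (P ∧ T): α-rule — add T P, T T.
    ○ open, literals {P=true, T=true}.
6 branches closed, 4 open.
Each open branch fixes some atoms; the unmentioned ones are free. Counting distinct full assignments: branch {Q=true, R=true, T=false} (S, P) contributes 4 new; branch {Q=true, R=true} (S, P, T) contributes 4 new; branch {Q=false, R=true, T=true} (S, P) contributes 4 new; branch {P=true, T=true} (R, S, Q) contributes 4 new. Total: 16.

16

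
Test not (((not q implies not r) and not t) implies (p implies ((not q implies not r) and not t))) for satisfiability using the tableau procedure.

Unsatisfiable

Initial set: {T not (((not q implies not r) and not t) implies (p implies ((not q implies not r) and not t)))}.
T not (((not q implies not r) and not t) implies (p implies ((not q implies not r) and not t))): α-rule — add T ((not q implies not r) and not t), F (p implies ((not q implies not r) and not t)).
T ((not q implies not r) and not t): α-rule — add T (not q implies not r), T not t.
F (p implies ((not q implies not r) and not t)): α-rule — add T p, F ((not q implies not r) and not t).
T (not q implies not r): β-rule — branch into F not q  //  T not r.
  branch 1 (add F not q):
    F ((not q implies not r) and not t): β-rule — branch into F (not q implies not r)  //  F not t.
      branch 1.1 (add F (not q implies not r)):
        F (not q implies not r): α-rule — add T not q, F not r.
        × closes — contains both q and not q.
      branch 1.2 (add F not t):
        × closes — contains both t and not t.
  branch 2 (add T not r):
    F ((not q implies not r) and not t): β-rule — branch into F (not q implies not r)  //  F not t.
      branch 2.1 (add F (not q implies not r)):
        F (not q implies not r): α-rule — add T not q, F not r.
        × closes — contains both r and not r.
      branch 2.2 (add F not t):
        × closes — contains both t and not t.
All 4 branches close.
Every branch closed; the formula is unsatisfiable.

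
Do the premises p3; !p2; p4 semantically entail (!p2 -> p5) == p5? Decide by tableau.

Initial set: {p3; !p2; p4; !((!p2 -> p5) == p5)}.
!((!p2 -> p5) == p5): β-rule — branch into (!p2 -> p5), !p5  //  !(!p2 -> p5), p5.
  branch 1 (add (!p2 -> p5), !p5):
    (!p2 -> p5): β-rule — branch into !!p2  //  p5.
      branch 1.1 (add !!p2):
        × closes — contains both p2 and !p2.
      branch 1.2 (add p5):
        × closes — contains both p5 and !p5.
  branch 2 (add !(!p2 -> p5), p5):
    !(!p2 -> p5): α-rule — add !p2, !p5.
    × closes — contains both p5 and !p5.
All 3 branches close.
Every branch closed, so the premises entail the conclusion.

Yes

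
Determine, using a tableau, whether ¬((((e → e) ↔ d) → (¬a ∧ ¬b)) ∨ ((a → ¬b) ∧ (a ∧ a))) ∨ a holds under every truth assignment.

Not valid

Assume the negation and expand:
Initial set: {F (¬((((e → e) ↔ d) → (¬a ∧ ¬b)) ∨ ((a → ¬b) ∧ (a ∧ a))) ∨ a)}.
F (¬((((e → e) ↔ d) → (¬a ∧ ¬b)) ∨ ((a → ¬b) ∧ (a ∧ a))) ∨ a): α-rule — add F ¬((((e → e) ↔ d) → (¬a ∧ ¬b)) ∨ ((a → ¬b) ∧ (a ∧ a))), F a.
F ¬((((e → e) ↔ d) → (¬a ∧ ¬b)) ∨ ((a → ¬b) ∧ (a ∧ a))): β-rule — branch into T (((e → e) ↔ d) → (¬a ∧ ¬b))  //  T ((a → ¬b) ∧ (a ∧ a)).
  branch 1 (add T (((e → e) ↔ d) → (¬a ∧ ¬b))):
    T (((e → e) ↔ d) → (¬a ∧ ¬b)): β-rule — branch into F ((e → e) ↔ d)  //  T (¬a ∧ ¬b).
      branch 1.1 (add F ((e → e) ↔ d)):
        F ((e → e) ↔ d): β-rule — branch into T (e → e), F d  //  F (e → e), T d.
          branch 1.1.1 (add T (e → e), F d):
            T (e → e): β-rule — branch into F e  //  T e.
              branch 1.1.1.1 (add F e):
                ○ open, literals {a=F, d=F, e=F}.
              branch 1.1.1.2 (add T e):
                ○ open, literals {a=F, d=F, e=T}.
          branch 1.1.2 (add F (e → e), T d):
            F (e → e): α-rule — add T e, F e.
            × closes — contains both e and ¬e.
      branch 1.2 (add T (¬a ∧ ¬b)):
        T (¬a ∧ ¬b): α-rule — add T ¬a, T ¬b.
        ○ open, literals {a=F, b=F}.
  branch 2 (add T ((a → ¬b) ∧ (a ∧ a))):
    T ((a → ¬b) ∧ (a ∧ a)): α-rule — add T (a → ¬b), T (a ∧ a).
    T (a ∧ a): α-rule — add T a, T a.
    × closes — contains both a and ¬a.
2 branches closed, 3 open.
An open branch gives a countermodel: a=F, d=F, e=F (unmentioned atoms arbitrary); under it the original formula is false.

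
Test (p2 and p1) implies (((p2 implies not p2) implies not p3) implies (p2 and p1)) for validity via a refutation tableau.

Valid

Assume the negation and expand:
Initial set: {not ((p2 and p1) implies (((p2 implies not p2) implies not p3) implies (p2 and p1)))}.
not ((p2 and p1) implies (((p2 implies not p2) implies not p3) implies (p2 and p1))): α-rule — add (p2 and p1), not (((p2 implies not p2) implies not p3) implies (p2 and p1)).
(p2 and p1): α-rule — add p2, p1.
not (((p2 implies not p2) implies not p3) implies (p2 and p1)): α-rule — add ((p2 implies not p2) implies not p3), not (p2 and p1).
((p2 implies not p2) implies not p3): β-rule — branch into not (p2 implies not p2)  //  not p3.
  branch 1 (add not (p2 implies not p2)):
    not (p2 implies not p2): α-rule — add p2, not not p2.
    not (p2 and p1): β-rule — branch into not p2  //  not p1.
      branch 1.1 (add not p2):
        × closes — contains both p2 and not p2.
      branch 1.2 (add not p1):
        × closes — contains both p1 and not p1.
  branch 2 (add not p3):
    not (p2 and p1): β-rule — branch into not p2  //  not p1.
      branch 2.1 (add not p2):
        × closes — contains both p2 and not p2.
      branch 2.2 (add not p1):
        × closes — contains both p1 and not p1.
All 4 branches close.
Every branch closed, so the negation is unsatisfiable and the formula is valid.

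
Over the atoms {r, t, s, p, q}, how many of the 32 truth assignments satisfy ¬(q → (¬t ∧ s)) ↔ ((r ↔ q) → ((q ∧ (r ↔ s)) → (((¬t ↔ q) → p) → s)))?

Initial set: {(¬(q → (¬t ∧ s)) ↔ ((r ↔ q) → ((q ∧ (r ↔ s)) → (((¬t ↔ q) → p) → s))))}.
(¬(q → (¬t ∧ s)) ↔ ((r ↔ q) → ((q ∧ (r ↔ s)) → (((¬t ↔ q) → p) → s)))): β-rule — branch into ¬(q → (¬t ∧ s)), ((r ↔ q) → ((q ∧ (r ↔ s)) → (((¬t ↔ q) → p) → s)))  //  ¬¬(q → (¬t ∧ s)), ¬((r ↔ q) → ((q ∧ (r ↔ s)) → (((¬t ↔ q) → p) → s))).
  branch 1 (add ¬(q → (¬t ∧ s)), ((r ↔ q) → ((q ∧ (r ↔ s)) → (((¬t ↔ q) → p) → s)))):
    ¬(q → (¬t ∧ s)): α-rule — add q, ¬(¬t ∧ s).
    ((r ↔ q) → ((q ∧ (r ↔ s)) → (((¬t ↔ q) → p) → s))): β-rule — branch into ¬(r ↔ q)  //  ((q ∧ (r ↔ s)) → (((¬t ↔ q) → p) → s)).
      branch 1.1 (add ¬(r ↔ q)):
        ¬(¬t ∧ s): β-rule — branch into ¬¬t  //  ¬s.
          branch 1.1.1 (add ¬¬t):
            ¬(r ↔ q): β-rule — branch into r, ¬q  //  ¬r, q.
              branch 1.1.1.1 (add r, ¬q):
                × closes — contains both q and ¬q.
              branch 1.1.1.2 (add ¬r, q):
                ○ open, literals {q=1, r=0, t=1}.
          branch 1.1.2 (add ¬s):
            ¬(r ↔ q): β-rule — branch into r, ¬q  //  ¬r, q.
              branch 1.1.2.1 (add r, ¬q):
                × closes — contains both q and ¬q.
              branch 1.1.2.2 (add ¬r, q):
                ○ open, literals {q=1, r=0, s=0}.
      branch 1.2 (add ((q ∧ (r ↔ s)) → (((¬t ↔ q) → p) → s))):
        ¬(¬t ∧ s): β-rule — branch into ¬¬t  //  ¬s.
          branch 1.2.1 (add ¬¬t):
            ((q ∧ (r ↔ s)) → (((¬t ↔ q) → p) → s)): β-rule — branch into ¬(q ∧ (r ↔ s))  //  (((¬t ↔ q) → p) → s).
              branch 1.2.1.1 (add ¬(q ∧ (r ↔ s))):
                ¬(q ∧ (r ↔ s)): β-rule — branch into ¬q  //  ¬(r ↔ s).
                  branch 1.2.1.1.1 (add ¬q):
                    × closes — contains both q and ¬q.
                  branch 1.2.1.1.2 (add ¬(r ↔ s)):
                    ¬(r ↔ s): β-rule — branch into r, ¬s  //  ¬r, s.
                      branch 1.2.1.1.2.1 (add r, ¬s):
                        ○ open, literals {q=1, r=1, s=0, t=1}.
                      branch 1.2.1.1.2.2 (add ¬r, s):
                        ○ open, literals {q=1, r=0, s=1, t=1}.
              branch 1.2.1.2 (add (((¬t ↔ q) → p) → s)):
                (((¬t ↔ q) → p) → s): β-rule — branch into ¬((¬t ↔ q) → p)  //  s.
                  branch 1.2.1.2.1 (add ¬((¬t ↔ q) → p)):
                    ¬((¬t ↔ q) → p): α-rule — add (¬t ↔ q), ¬p.
                    (¬t ↔ q): β-rule — branch into ¬t, q  //  ¬¬t, ¬q.
                      branch 1.2.1.2.1.1 (add ¬t, q):
                        × closes — contains both t and ¬t.
                      branch 1.2.1.2.1.2 (add ¬¬t, ¬q):
                        × closes — contains both q and ¬q.
                  branch 1.2.1.2.2 (add s):
                    ○ open, literals {q=1, s=1, t=1}.
          branch 1.2.2 (add ¬s):
            ((q ∧ (r ↔ s)) → (((¬t ↔ q) → p) → s)): β-rule — branch into ¬(q ∧ (r ↔ s))  //  (((¬t ↔ q) → p) → s).
              branch 1.2.2.1 (add ¬(q ∧ (r ↔ s))):
                ¬(q ∧ (r ↔ s)): β-rule — branch into ¬q  //  ¬(r ↔ s).
                  branch 1.2.2.1.1 (add ¬q):
                    × closes — contains both q and ¬q.
                  branch 1.2.2.1.2 (add ¬(r ↔ s)):
                    ¬(r ↔ s): β-rule — branch into r, ¬s  //  ¬r, s.
                      branch 1.2.2.1.2.1 (add r, ¬s):
                        ○ open, literals {q=1, r=1, s=0}.
                      branch 1.2.2.1.2.2 (add ¬r, s):
                        × closes — contains both s and ¬s.
              branch 1.2.2.2 (add (((¬t ↔ q) → p) → s)):
                (((¬t ↔ q) → p) → s): β-rule — branch into ¬((¬t ↔ q) → p)  //  s.
                  branch 1.2.2.2.1 (add ¬((¬t ↔ q) → p)):
                    ¬((¬t ↔ q) → p): α-rule — add (¬t ↔ q), ¬p.
                    (¬t ↔ q): β-rule — branch into ¬t, q  //  ¬¬t, ¬q.
                      branch 1.2.2.2.1.1 (add ¬t, q):
                        ○ open, literals {p=0, q=1, s=0, t=0}.
                      branch 1.2.2.2.1.2 (add ¬¬t, ¬q):
                        × closes — contains both q and ¬q.
                  branch 1.2.2.2.2 (add s):
                    × closes — contains both s and ¬s.
  branch 2 (add ¬¬(q → (¬t ∧ s)), ¬((r ↔ q) → ((q ∧ (r ↔ s)) → (((¬t ↔ q) → p) → s)))):
    ¬((r ↔ q) → ((q ∧ (r ↔ s)) → (((¬t ↔ q) → p) → s))): α-rule — add (r ↔ q), ¬((q ∧ (r ↔ s)) → (((¬t ↔ q) → p) → s)).
    ¬((q ∧ (r ↔ s)) → (((¬t ↔ q) → p) → s)): α-rule — add (q ∧ (r ↔ s)), ¬(((¬t ↔ q) → p) → s).
    (q ∧ (r ↔ s)): α-rule — add q, (r ↔ s).
    ¬(((¬t ↔ q) → p) → s): α-rule — add ((¬t ↔ q) → p), ¬s.
    ¬¬(q → (¬t ∧ s)): β-rule — branch into ¬q  //  (¬t ∧ s).
      branch 2.1 (add ¬q):
        × closes — contains both q and ¬q.
      branch 2.2 (add (¬t ∧ s)):
        (¬t ∧ s): α-rule — add ¬t, s.
        × closes — contains both s and ¬s.
11 branches closed, 7 open.
Each open branch fixes some atoms; the unmentioned ones are free. Counting distinct full assignments: branch {q=1, r=0, t=1} (s, p) contributes 4 new; branch {q=1, r=0, s=0} (t, p) contributes 2 new; branch {q=1, r=1, s=0, t=1} (p) contributes 2 new; branch {q=1, r=0, s=1, t=1} (p) contributes 0 new; branch {q=1, s=1, t=1} (r, p) contributes 2 new; branch {q=1, r=1, s=0} (t, p) contributes 2 new; branch {p=0, q=1, s=0, t=0} (r) contributes 0 new. Total: 12.

12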